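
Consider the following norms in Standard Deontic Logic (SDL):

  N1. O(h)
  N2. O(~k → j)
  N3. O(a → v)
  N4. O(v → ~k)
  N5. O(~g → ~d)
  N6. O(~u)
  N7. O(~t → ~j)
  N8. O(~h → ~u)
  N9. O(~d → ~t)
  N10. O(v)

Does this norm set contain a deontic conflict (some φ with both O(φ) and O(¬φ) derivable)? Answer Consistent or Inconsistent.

Premise 8 is O(~h → ~u); even if O(~u) held, inferring O(~h) would be affirming the consequent — invalid.
So O(~h) is not derivable, and the apparent clash with O(h) does not arise.
A world satisfying every obligation exists (e.g. a=false, d=true, g=true, h=true, j=true, k=false, t=true, u=false, v=true); no atom is both obligatory and forbidden, so the set is consistent.

Consistent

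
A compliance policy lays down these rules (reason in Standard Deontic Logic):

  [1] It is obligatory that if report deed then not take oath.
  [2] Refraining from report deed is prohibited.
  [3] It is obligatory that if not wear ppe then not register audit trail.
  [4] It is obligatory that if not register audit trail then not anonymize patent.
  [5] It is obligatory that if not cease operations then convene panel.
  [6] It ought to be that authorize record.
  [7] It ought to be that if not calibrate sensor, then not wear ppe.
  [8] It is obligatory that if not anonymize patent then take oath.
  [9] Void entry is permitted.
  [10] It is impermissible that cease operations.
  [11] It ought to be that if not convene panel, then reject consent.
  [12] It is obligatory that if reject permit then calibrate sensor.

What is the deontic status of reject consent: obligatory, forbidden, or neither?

Neither

Premise 11 is O(¬convene_panel → reject_consent), but O(¬convene_panel) is not derivable from the premises, so it does not yield O(reject_consent).
No premise or chain of K-axiom applications forces O(reject_consent), and none forces O(¬reject_consent). So reject_consent is neither obligatory nor forbidden under these norms.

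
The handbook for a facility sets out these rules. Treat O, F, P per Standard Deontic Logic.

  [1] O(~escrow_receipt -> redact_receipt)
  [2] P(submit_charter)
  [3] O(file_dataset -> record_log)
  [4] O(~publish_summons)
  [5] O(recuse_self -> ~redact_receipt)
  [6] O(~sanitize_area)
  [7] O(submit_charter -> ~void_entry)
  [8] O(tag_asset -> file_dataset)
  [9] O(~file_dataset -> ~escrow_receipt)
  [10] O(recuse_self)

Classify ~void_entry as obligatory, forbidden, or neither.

Neither

Premise 7 is O(submit_charter -> ~void_entry), but O(submit_charter) is not derivable from the premises (the permission P(submit_charter) asserts only ~O(~submit_charter), not O(submit_charter)), so it does not yield O(~void_entry).
No premise or chain of K-axiom applications forces O(~void_entry), and none forces O(void_entry). So ~void_entry is neither obligatory nor forbidden under these norms.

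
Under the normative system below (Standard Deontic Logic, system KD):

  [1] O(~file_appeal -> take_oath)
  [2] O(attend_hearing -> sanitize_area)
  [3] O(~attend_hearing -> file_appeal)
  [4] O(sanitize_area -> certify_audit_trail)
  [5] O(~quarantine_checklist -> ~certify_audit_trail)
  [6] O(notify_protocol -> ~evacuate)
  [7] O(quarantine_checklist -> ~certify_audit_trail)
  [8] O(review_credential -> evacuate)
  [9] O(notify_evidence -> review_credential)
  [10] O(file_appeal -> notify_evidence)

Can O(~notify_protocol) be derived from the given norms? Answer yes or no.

By case analysis on quarantine_checklist: premise 7 gives O(quarantine_checklist -> ~certify_audit_trail) and premise 5 gives O(~quarantine_checklist -> ~certify_audit_trail), so O(~certify_audit_trail) either way.
Premise 4 is O(sanitize_area -> certify_audit_trail); contrapositively O(~certify_audit_trail -> ~sanitize_area). Since O(~certify_audit_trail) holds, K gives O(~sanitize_area).
Premise 2 is O(attend_hearing -> sanitize_area); contrapositively O(~sanitize_area -> ~attend_hearing). Since O(~sanitize_area) holds, K gives O(~attend_hearing).
Premise 3 is O(~attend_hearing -> file_appeal); since O(~attend_hearing), deontic closure gives O(file_appeal).
From O(file_appeal) and premise 10, O(file_appeal -> notify_evidence), we obtain O(notify_evidence).
From O(notify_evidence) and premise 9, O(notify_evidence -> review_credential), we obtain O(review_credential).
Premise 8 is O(review_credential -> evacuate); since O(review_credential), deontic closure gives O(evacuate).
Premise 6 is O(notify_protocol -> ~evacuate); contrapositively O(evacuate -> ~notify_protocol). Since O(evacuate) holds, K gives O(~notify_protocol).
Premise 1 does not contribute to this derivation.
So O(~notify_protocol) follows.

Yes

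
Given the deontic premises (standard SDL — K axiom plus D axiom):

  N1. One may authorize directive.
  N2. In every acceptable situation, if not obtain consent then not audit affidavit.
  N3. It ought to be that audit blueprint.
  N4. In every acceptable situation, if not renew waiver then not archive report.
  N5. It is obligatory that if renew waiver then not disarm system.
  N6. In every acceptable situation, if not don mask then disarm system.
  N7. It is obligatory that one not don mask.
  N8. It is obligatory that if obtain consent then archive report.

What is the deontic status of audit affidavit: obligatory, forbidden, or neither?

Forbidden

Premise 7 states O(¬don_mask) outright.
Applying K to premise 6 (O(¬don_mask → disarm_system)) and O(¬don_mask) yields O(disarm_system).
Premise 5, O(renew_waiver → ¬disarm_system), contraposes to O(disarm_system → ¬renew_waiver); with O(disarm_system) we get O(¬renew_waiver).
Premise 4 is O(¬renew_waiver → ¬archive_report); since O(¬renew_waiver), deontic closure gives O(¬archive_report).
The contrapositive of premise 8 (O(obtain_consent → archive_report)) is O(¬archive_report → ¬obtain_consent), and O(¬archive_report) is already established, so O(¬obtain_consent).
Premise 2 is O(¬obtain_consent → ¬audit_affidavit); since O(¬obtain_consent), deontic closure gives O(¬audit_affidavit).
Premises 1, 3 do not contribute to this derivation.
Thus O(¬audit_affidavit), which is F(audit_affidavit): audit_affidavit is forbidden.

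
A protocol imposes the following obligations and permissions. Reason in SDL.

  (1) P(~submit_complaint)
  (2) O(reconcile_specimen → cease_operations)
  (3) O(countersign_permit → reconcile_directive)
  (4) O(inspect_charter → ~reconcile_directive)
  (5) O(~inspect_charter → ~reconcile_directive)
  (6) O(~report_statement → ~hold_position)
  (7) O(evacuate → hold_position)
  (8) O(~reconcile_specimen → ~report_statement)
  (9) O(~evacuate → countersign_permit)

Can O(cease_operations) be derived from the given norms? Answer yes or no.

Yes

Premises 5 and 4 cover both cases: O(~inspect_charter → ~reconcile_directive) and O(inspect_charter → ~reconcile_directive). Since ~inspect_charter ∨ inspect_charter is a tautology, O(~reconcile_directive) follows.
Premise 3, O(countersign_permit → reconcile_directive), contraposes to O(~reconcile_directive → ~countersign_permit); with O(~reconcile_directive) we get O(~countersign_permit).
Premise 9 is O(~evacuate → countersign_permit); contrapositively O(~countersign_permit → evacuate). Since O(~countersign_permit) holds, K gives O(evacuate).
Premise 7 is O(evacuate → hold_position); since O(evacuate), deontic closure gives O(hold_position).
The contrapositive of premise 6 (O(~report_statement → ~hold_position)) is O(hold_position → report_statement), and O(hold_position) is already established, so O(report_statement).
The contrapositive of premise 8 (O(~reconcile_specimen → ~report_statement)) is O(report_statement → reconcile_specimen), and O(report_statement) is already established, so O(reconcile_specimen).
With premise 2, O(reconcile_specimen → cease_operations), the K-axiom yields O(cease_operations).
Premise 1 does not contribute to this derivation.
So O(cease_operations) follows.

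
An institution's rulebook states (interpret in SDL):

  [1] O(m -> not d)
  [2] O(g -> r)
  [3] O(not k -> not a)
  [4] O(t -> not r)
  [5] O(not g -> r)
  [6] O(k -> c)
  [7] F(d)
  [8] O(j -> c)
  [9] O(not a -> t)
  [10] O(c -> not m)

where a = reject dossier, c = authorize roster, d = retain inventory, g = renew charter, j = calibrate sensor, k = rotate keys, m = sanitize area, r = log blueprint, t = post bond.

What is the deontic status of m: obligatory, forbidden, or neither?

Forbidden

Premises 5 and 2 cover both cases: O(not g -> r) and O(g -> r). Since not g ∨ g is a tautology, O(r) follows.
Premise 4, O(t -> not r), contraposes to O(r -> not t); with O(r) we get O(not t).
Premise 9 is O(not a -> t); contrapositively O(not t -> a). Since O(not t) holds, K gives O(a).
The contrapositive of premise 3 (O(not k -> not a)) is O(a -> k), and O(a) is already established, so O(k).
With premise 6, O(k -> c), the K-axiom yields O(c).
Applying K to premise 10 (O(c -> not m)) and O(c) yields O(not m).
Premises 1, 7, 8 do not contribute to this derivation.
Thus O(not m), which is F(m): m is forbidden.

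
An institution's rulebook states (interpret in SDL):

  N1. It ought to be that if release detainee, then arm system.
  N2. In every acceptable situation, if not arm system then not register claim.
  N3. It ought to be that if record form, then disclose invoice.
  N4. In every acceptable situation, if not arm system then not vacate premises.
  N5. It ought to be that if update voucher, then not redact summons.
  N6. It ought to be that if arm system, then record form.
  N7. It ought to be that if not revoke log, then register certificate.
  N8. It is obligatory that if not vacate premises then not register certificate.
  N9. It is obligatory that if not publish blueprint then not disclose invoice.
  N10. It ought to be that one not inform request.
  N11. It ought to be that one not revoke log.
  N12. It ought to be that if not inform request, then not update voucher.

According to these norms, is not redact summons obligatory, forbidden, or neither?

Premise 5 is O(update_voucher → ¬redact_summons), but O(update_voucher) is not derivable from the premises, so it does not yield O(¬redact_summons).
No premise or chain of K-axiom applications forces O(¬redact_summons), and none forces O(redact_summons). So ¬redact_summons is neither obligatory nor forbidden under these norms.

Neither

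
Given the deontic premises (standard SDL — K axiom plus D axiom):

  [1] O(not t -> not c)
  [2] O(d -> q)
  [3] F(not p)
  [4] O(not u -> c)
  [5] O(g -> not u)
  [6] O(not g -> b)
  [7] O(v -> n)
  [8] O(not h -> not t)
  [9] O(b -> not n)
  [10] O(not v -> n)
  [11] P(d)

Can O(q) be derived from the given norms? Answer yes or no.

No

Premise 2 is O(d -> q), but O(d) is not derivable from the premises (the permission P(d) asserts only not O(not d), not O(d)), so it does not yield O(q).
No other premise forces O(q). An ideal world satisfying every premise can still have q false, so O(q) is not derivable.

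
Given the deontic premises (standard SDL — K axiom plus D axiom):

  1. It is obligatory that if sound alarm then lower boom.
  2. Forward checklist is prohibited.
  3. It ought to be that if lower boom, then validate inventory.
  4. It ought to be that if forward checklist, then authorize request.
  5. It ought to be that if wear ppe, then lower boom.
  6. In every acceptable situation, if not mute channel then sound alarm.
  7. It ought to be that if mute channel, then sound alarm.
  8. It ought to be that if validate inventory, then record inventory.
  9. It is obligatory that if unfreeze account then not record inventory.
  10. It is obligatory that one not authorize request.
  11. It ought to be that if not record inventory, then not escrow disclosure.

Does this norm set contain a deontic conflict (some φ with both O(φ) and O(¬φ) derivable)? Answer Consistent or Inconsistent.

Premise 4 is O(forward_checklist → authorize_request), but O(forward_checklist) is not derivable from the premises, so it does not yield O(authorize_request).
So O(authorize_request) is not derivable, and the apparent clash with O(¬authorize_request) does not arise.
A world satisfying every obligation exists (e.g. authorize_request=false, escrow_disclosure=false, forward_checklist=false, lower_boom=true, mute_channel=false, record_inventory=true, sound_alarm=true, unfreeze_account=false, validate_inventory=true, wear_ppe=false); no atom is both obligatory and forbidden, so the set is consistent.

Consistent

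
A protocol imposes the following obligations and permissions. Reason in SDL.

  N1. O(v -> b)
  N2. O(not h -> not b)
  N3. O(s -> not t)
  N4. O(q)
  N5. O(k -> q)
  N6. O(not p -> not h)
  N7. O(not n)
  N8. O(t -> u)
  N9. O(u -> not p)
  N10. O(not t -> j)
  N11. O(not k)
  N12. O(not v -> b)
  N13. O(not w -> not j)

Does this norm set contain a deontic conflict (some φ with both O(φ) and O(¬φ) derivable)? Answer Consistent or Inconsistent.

Consistent

Premise 5 is O(k -> q); even if O(q) held, inferring O(k) would be affirming the consequent — invalid.
So O(k) is not derivable, and the apparent clash with O(not k) does not arise.
A world satisfying every obligation exists (e.g. b=true, h=true, j=true, k=false, n=false, p=true, q=true, s=false, t=false, u=false, v=false, w=true); no atom is both obligatory and forbidden, so the set is consistent.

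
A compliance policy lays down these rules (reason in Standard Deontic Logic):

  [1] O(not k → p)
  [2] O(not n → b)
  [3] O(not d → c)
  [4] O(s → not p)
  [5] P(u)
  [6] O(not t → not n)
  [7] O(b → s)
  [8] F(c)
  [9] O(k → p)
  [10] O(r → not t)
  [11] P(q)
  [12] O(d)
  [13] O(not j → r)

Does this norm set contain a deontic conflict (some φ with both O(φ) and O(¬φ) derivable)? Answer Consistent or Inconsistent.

Premise 3 is O(not d → c), but O(not d) is not derivable from the premises, so it does not yield O(c).
So O(c) is not derivable, and the apparent clash with O(not c) does not arise.
A world satisfying every obligation exists (e.g. b=false, c=false, d=true, j=true, k=false, n=true, p=true, q=false, r=false, s=false, t=true, u=false); no atom is both obligatory and forbidden, so the set is consistent.

Consistent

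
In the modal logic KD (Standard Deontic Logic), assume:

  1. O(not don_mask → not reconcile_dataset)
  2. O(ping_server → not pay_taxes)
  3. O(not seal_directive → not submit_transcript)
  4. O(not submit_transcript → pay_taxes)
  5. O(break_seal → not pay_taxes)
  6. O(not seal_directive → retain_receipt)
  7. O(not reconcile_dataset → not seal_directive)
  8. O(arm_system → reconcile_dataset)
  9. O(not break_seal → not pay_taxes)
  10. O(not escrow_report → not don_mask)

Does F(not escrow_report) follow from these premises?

Premises 5 and 9 are O(break_seal → not pay_taxes) and O(not break_seal → not pay_taxes); every ideal world satisfies break_seal or not break_seal, so in either case not pay_taxes holds — hence O(not pay_taxes).
Premise 4, O(not submit_transcript → pay_taxes), contraposes to O(not pay_taxes → submit_transcript); with O(not pay_taxes) we get O(submit_transcript).
The contrapositive of premise 3 (O(not seal_directive → not submit_transcript)) is O(submit_transcript → seal_directive), and O(submit_transcript) is already established, so O(seal_directive).
Premise 7 is O(not reconcile_dataset → not seal_directive); contrapositively O(seal_directive → reconcile_dataset). Since O(seal_directive) holds, K gives O(reconcile_dataset).
Premise 1 is O(not don_mask → not reconcile_dataset); contrapositively O(reconcile_dataset → don_mask). Since O(reconcile_dataset) holds, K gives O(don_mask).
Premise 10 is O(not escrow_report → not don_mask); contrapositively O(don_mask → escrow_report). Since O(don_mask) holds, K gives O(escrow_report).
Premises 2, 6, 8 do not contribute to this derivation.
So O(escrow_report) holds, i.e. F(not escrow_report). The claim follows.

Yes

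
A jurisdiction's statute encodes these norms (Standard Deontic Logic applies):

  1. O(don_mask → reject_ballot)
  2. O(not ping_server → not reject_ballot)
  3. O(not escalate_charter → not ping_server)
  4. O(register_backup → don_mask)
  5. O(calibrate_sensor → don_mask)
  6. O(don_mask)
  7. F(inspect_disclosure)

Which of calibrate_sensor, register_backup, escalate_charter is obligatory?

escalate_charter

Premise 6 gives O(don_mask).
With premise 1, O(don_mask → reject_ballot), the K-axiom yields O(reject_ballot).
The contrapositive of premise 2 (O(not ping_server → not reject_ballot)) is O(reject_ballot → ping_server), and O(reject_ballot) is already established, so O(ping_server).
The contrapositive of premise 3 (O(not escalate_charter → not ping_server)) is O(ping_server → escalate_charter), and O(ping_server) is already established, so O(escalate_charter).
So O(escalate_charter) holds — escalate_charter is obligatory. None of the other listed options is made obligatory by any chain of premises.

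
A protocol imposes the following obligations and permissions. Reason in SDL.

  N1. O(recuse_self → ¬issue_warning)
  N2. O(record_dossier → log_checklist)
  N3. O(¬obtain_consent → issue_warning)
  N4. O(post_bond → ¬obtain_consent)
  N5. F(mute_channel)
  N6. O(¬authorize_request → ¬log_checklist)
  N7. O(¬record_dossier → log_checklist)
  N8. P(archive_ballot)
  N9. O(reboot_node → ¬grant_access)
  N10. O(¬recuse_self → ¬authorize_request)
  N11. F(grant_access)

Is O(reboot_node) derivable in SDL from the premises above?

Premise 9 is O(reboot_node → ¬grant_access); even if O(¬grant_access) held, inferring O(reboot_node) would be affirming the consequent — invalid.
No other premise forces O(reboot_node). An ideal world satisfying every premise can still have reboot_node false, so O(reboot_node) is not derivable.

No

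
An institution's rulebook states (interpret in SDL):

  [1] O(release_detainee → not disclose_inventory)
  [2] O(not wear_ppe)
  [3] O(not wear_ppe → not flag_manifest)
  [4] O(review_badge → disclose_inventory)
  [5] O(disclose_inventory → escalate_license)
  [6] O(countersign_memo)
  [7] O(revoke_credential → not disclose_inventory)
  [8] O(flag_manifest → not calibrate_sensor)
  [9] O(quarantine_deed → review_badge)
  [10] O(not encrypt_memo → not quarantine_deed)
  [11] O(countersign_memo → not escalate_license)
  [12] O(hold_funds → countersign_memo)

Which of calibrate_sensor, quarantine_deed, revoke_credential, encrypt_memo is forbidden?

From premise 6 we have O(countersign_memo).
Premise 11 is O(countersign_memo → not escalate_license); since O(countersign_memo), deontic closure gives O(not escalate_license).
The contrapositive of premise 5 (O(disclose_inventory → escalate_license)) is O(not escalate_license → not disclose_inventory), and O(not escalate_license) is already established, so O(not disclose_inventory).
Premise 4 is O(review_badge → disclose_inventory); contrapositively O(not disclose_inventory → not review_badge). Since O(not disclose_inventory) holds, K gives O(not review_badge).
Premise 9, O(quarantine_deed → review_badge), contraposes to O(not review_badge → not quarantine_deed); with O(not review_badge) we get O(not quarantine_deed).
So O(not quarantine_deed) holds, i.e. quarantine_deed is forbidden. None of the other listed options is forbidden under the premises.

quarantine_deed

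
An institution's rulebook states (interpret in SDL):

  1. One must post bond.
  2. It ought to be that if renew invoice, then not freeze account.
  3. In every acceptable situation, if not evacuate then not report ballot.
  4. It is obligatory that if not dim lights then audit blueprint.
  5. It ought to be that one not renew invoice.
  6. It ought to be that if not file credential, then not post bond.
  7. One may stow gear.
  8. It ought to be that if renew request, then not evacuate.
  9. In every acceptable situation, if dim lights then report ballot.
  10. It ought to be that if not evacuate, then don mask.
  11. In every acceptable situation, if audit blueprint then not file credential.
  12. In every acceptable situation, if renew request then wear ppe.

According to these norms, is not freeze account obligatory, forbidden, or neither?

Neither

Premise 2 is O(renew_invoice → ¬freeze_account), but O(renew_invoice) is not derivable from the premises, so it does not yield O(¬freeze_account).
No premise or chain of K-axiom applications forces O(¬freeze_account), and none forces O(freeze_account). So ¬freeze_account is neither obligatory nor forbidden under these norms.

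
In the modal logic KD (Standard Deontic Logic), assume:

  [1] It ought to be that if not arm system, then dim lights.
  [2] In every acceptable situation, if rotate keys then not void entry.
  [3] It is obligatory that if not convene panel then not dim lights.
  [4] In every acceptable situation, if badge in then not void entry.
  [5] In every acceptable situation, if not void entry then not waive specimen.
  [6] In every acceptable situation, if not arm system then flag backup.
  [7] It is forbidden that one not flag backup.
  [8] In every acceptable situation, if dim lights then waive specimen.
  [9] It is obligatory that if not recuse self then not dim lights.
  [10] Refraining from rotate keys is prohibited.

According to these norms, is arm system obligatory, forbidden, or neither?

Obligatory

Premise 10, F(¬rotate_keys), is equivalent to O(rotate_keys).
Premise 2 is O(rotate_keys → ¬void_entry); since O(rotate_keys), deontic closure gives O(¬void_entry).
Premise 5 is O(¬void_entry → ¬waive_specimen); since O(¬void_entry), deontic closure gives O(¬waive_specimen).
Premise 8, O(dim_lights → waive_specimen), contraposes to O(¬waive_specimen → ¬dim_lights); with O(¬waive_specimen) we get O(¬dim_lights).
Premise 1, O(¬arm_system → dim_lights), contraposes to O(¬dim_lights → arm_system); with O(¬dim_lights) we get O(arm_system).
Premises 3, 4, 6, 7, 9 do not contribute to this derivation.
Hence arm_system is obligatory.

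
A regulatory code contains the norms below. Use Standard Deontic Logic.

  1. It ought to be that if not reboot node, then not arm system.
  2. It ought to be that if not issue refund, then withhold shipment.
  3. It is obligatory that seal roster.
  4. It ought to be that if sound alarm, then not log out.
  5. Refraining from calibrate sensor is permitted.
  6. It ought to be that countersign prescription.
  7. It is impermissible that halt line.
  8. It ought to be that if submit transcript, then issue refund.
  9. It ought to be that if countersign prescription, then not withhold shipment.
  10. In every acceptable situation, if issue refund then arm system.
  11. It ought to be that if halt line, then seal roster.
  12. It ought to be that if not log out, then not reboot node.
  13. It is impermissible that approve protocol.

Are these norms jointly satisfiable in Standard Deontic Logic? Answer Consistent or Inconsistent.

Premise 11 is O(halt_line → seal_roster); even if O(seal_roster) held, inferring O(halt_line) would be affirming the consequent — invalid.
So O(halt_line) is not derivable, and the apparent clash with O(¬halt_line) does not arise.
A world satisfying every obligation exists (e.g. approve_protocol=false, arm_system=true, calibrate_sensor=false, countersign_prescription=true, halt_line=false, issue_refund=true, log_out=true, reboot_node=true, seal_roster=true, sound_alarm=false, submit_transcript=false, withhold_shipment=false); no atom is both obligatory and forbidden, so the set is consistent.

Consistent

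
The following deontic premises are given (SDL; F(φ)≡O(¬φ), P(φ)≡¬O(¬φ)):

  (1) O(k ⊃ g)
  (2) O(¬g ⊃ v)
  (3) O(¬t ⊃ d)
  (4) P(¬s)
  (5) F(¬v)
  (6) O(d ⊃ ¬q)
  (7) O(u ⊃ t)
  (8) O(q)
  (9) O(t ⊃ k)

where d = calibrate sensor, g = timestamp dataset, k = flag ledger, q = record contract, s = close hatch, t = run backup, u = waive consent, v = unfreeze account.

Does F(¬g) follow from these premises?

Yes

Premise 8 states O(q) outright.
Premise 6 is O(d ⊃ ¬q); contrapositively O(q ⊃ ¬d). Since O(q) holds, K gives O(¬d).
Premise 3 is O(¬t ⊃ d); contrapositively O(¬d ⊃ t). Since O(¬d) holds, K gives O(t).
Applying K to premise 9 (O(t ⊃ k)) and O(t) yields O(k).
With premise 1, O(k ⊃ g), the K-axiom yields O(g).
Premises 2, 4, 5, 7 do not contribute to this derivation.
So O(g) holds, i.e. F(¬g). The claim follows.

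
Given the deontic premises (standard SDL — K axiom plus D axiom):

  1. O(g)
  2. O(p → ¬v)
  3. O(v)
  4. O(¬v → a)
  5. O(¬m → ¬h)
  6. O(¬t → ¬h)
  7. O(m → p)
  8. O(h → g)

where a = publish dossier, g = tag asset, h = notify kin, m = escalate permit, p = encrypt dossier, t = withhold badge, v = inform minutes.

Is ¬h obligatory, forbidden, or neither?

Obligatory

Premise 3 states O(v) outright.
Premise 2, O(p → ¬v), contraposes to O(v → ¬p); with O(v) we get O(¬p).
The contrapositive of premise 7 (O(m → p)) is O(¬p → ¬m), and O(¬p) is already established, so O(¬m).
Applying K to premise 5 (O(¬m → ¬h)) and O(¬m) yields O(¬h).
Premises 1, 4, 6, 8 do not contribute to this derivation.
Hence ¬h is obligatory.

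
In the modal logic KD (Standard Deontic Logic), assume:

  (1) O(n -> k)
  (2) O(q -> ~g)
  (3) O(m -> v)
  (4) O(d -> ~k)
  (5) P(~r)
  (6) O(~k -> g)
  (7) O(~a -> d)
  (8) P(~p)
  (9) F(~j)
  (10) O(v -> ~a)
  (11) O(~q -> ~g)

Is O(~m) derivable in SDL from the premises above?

Yes

Premises 2 and 11 are O(q -> ~g) and O(~q -> ~g); every ideal world satisfies q or ~q, so in either case ~g holds — hence O(~g).
Premise 6 is O(~k -> g); contrapositively O(~g -> k). Since O(~g) holds, K gives O(k).
The contrapositive of premise 4 (O(d -> ~k)) is O(k -> ~d), and O(k) is already established, so O(~d).
Premise 7, O(~a -> d), contraposes to O(~d -> a); with O(~d) we get O(a).
Premise 10, O(v -> ~a), contraposes to O(a -> ~v); with O(a) we get O(~v).
Premise 3 is O(m -> v); contrapositively O(~v -> ~m). Since O(~v) holds, K gives O(~m).
Premises 1, 5, 8, 9 do not contribute to this derivation.
So O(~m) follows.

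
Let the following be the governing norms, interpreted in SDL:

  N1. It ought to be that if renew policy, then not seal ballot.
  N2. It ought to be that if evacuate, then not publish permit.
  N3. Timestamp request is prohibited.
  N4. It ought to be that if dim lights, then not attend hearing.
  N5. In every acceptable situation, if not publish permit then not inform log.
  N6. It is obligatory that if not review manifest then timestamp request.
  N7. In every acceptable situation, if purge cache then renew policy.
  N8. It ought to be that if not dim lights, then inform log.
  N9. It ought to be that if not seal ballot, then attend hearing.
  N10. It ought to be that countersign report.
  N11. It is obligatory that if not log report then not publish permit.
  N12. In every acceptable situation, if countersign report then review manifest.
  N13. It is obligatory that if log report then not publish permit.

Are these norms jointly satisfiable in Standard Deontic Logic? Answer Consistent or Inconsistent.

Consistent

Premise 6 is O(¬review_manifest → timestamp_request), but O(¬review_manifest) is not derivable from the premises, so it does not yield O(timestamp_request).
So O(timestamp_request) is not derivable, and the apparent clash with O(¬timestamp_request) does not arise.
A world satisfying every obligation exists (e.g. attend_hearing=false, countersign_report=true, dim_lights=true, evacuate=false, inform_log=false, log_report=false, publish_permit=false, purge_cache=false, renew_policy=false, review_manifest=true, seal_ballot=true, timestamp_request=false); no atom is both obligatory and forbidden, so the set is consistent.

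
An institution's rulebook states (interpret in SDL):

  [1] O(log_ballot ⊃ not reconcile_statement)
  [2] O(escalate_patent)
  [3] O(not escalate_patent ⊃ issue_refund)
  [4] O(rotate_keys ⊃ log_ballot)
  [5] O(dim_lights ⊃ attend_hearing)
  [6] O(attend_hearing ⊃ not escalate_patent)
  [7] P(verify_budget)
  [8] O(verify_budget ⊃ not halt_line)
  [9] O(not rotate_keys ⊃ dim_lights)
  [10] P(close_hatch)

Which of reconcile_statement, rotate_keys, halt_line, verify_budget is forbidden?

reconcile_statement

Premise 2 states O(escalate_patent) outright.
Premise 6, O(attend_hearing ⊃ not escalate_patent), contraposes to O(escalate_patent ⊃ not attend_hearing); with O(escalate_patent) we get O(not attend_hearing).
Premise 5 is O(dim_lights ⊃ attend_hearing); contrapositively O(not attend_hearing ⊃ not dim_lights). Since O(not attend_hearing) holds, K gives O(not dim_lights).
Premise 9, O(not rotate_keys ⊃ dim_lights), contraposes to O(not dim_lights ⊃ rotate_keys); with O(not dim_lights) we get O(rotate_keys).
Applying K to premise 4 (O(rotate_keys ⊃ log_ballot)) and O(rotate_keys) yields O(log_ballot).
From O(log_ballot) and premise 1, O(log_ballot ⊃ not reconcile_statement), we obtain O(not reconcile_statement).
So O(not reconcile_statement) holds, i.e. reconcile_statement is forbidden. None of the other listed options is forbidden under the premises.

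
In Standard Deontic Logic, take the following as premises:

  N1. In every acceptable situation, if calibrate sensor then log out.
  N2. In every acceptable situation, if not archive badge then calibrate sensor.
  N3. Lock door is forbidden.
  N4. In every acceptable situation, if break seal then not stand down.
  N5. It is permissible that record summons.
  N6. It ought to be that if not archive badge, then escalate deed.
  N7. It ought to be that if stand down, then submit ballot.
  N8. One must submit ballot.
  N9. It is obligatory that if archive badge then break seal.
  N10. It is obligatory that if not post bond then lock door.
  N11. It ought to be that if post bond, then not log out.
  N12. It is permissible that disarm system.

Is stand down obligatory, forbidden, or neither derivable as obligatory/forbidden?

Premise 3 is F(lock_door), i.e. O(¬lock_door).
Premise 10 is O(¬post_bond → lock_door); contrapositively O(¬lock_door → post_bond). Since O(¬lock_door) holds, K gives O(post_bond).
With premise 11, O(post_bond → ¬log_out), the K-axiom yields O(¬log_out).
Premise 1, O(calibrate_sensor → log_out), contraposes to O(¬log_out → ¬calibrate_sensor); with O(¬log_out) we get O(¬calibrate_sensor).
Premise 2, O(¬archive_badge → calibrate_sensor), contraposes to O(¬calibrate_sensor → archive_badge); with O(¬calibrate_sensor) we get O(archive_badge).
With premise 9, O(archive_badge → break_seal), the K-axiom yields O(break_seal).
With premise 4, O(break_seal → ¬stand_down), the K-axiom yields O(¬stand_down).
Premises 5, 6, 7, 8, 12 do not contribute to this derivation.
Thus O(¬stand_down), which is F(stand_down): stand_down is forbidden.

Forbidden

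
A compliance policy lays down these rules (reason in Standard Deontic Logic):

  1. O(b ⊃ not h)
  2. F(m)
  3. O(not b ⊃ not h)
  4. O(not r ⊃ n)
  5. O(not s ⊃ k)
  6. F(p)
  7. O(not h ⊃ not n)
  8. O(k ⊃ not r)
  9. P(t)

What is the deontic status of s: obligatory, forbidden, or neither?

By case analysis on b: premise 1 gives O(b ⊃ not h) and premise 3 gives O(not b ⊃ not h), so O(not h) either way.
From O(not h) and premise 7, O(not h ⊃ not n), we obtain O(not n).
Premise 4, O(not r ⊃ n), contraposes to O(not n ⊃ r); with O(not n) we get O(r).
The contrapositive of premise 8 (O(k ⊃ not r)) is O(r ⊃ not k), and O(r) is already established, so O(not k).
The contrapositive of premise 5 (O(not s ⊃ k)) is O(not k ⊃ s), and O(not k) is already established, so O(s).
Premises 2, 6, 9 do not contribute to this derivation.
Hence s is obligatory.

Obligatory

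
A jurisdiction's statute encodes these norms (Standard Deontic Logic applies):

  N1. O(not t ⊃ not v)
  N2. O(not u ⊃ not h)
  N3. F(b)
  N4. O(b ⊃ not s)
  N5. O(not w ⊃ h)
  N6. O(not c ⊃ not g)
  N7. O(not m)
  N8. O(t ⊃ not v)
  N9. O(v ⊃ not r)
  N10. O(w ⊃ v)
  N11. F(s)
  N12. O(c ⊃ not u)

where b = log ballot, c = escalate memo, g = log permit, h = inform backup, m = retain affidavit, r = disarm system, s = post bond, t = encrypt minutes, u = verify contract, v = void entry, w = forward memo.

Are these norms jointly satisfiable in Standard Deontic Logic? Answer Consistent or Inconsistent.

Consistent

Premise 4 is O(b ⊃ not s); even if O(not s) held, inferring O(b) would be affirming the consequent — invalid.
So O(b) is not derivable, and the apparent clash with O(not b) does not arise.
A world satisfying every obligation exists (e.g. b=false, c=false, g=false, h=true, m=false, r=false, s=false, t=false, u=true, v=false, w=false); no atom is both obligatory and forbidden, so the set is consistent.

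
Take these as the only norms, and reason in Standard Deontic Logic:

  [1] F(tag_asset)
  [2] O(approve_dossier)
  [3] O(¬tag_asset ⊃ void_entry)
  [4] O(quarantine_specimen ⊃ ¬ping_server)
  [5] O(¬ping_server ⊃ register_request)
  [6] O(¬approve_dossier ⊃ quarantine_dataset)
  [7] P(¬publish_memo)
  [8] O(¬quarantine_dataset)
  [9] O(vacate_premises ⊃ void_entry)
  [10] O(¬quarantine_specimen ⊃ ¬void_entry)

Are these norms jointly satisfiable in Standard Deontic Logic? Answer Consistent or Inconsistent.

Premise 6 is O(¬approve_dossier ⊃ quarantine_dataset), but O(¬approve_dossier) is not derivable from the premises, so it does not yield O(quarantine_dataset).
So O(quarantine_dataset) is not derivable, and the apparent clash with O(¬quarantine_dataset) does not arise.
A world satisfying every obligation exists (e.g. approve_dossier=true, ping_server=false, publish_memo=false, quarantine_dataset=false, quarantine_specimen=true, register_request=true, tag_asset=false, vacate_premises=false, void_entry=true); no atom is both obligatory and forbidden, so the set is consistent.

Consistent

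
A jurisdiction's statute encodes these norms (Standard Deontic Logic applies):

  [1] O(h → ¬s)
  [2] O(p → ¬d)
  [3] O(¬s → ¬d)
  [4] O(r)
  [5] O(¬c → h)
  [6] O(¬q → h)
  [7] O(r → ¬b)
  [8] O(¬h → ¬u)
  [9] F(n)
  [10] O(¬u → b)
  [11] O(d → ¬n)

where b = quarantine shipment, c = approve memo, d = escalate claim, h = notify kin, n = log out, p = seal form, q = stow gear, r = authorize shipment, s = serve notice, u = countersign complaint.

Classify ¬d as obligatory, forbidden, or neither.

Obligatory

From premise 4 we have O(r).
From O(r) and premise 7, O(r → ¬b), we obtain O(¬b).
The contrapositive of premise 10 (O(¬u → b)) is O(¬b → u), and O(¬b) is already established, so O(u).
Premise 8 is O(¬h → ¬u); contrapositively O(u → h). Since O(u) holds, K gives O(h).
With premise 1, O(h → ¬s), the K-axiom yields O(¬s).
With premise 3, O(¬s → ¬d), the K-axiom yields O(¬d).
Premises 2, 5, 6, 9, 11 do not contribute to this derivation.
Hence ¬d is obligatory.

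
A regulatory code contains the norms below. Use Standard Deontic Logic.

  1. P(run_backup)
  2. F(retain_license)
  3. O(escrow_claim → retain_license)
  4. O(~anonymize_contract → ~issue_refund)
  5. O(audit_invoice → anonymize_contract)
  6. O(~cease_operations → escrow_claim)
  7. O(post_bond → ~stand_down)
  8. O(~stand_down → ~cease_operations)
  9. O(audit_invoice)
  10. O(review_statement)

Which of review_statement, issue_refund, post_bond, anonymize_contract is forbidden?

post_bond

Premise 2, F(retain_license), is equivalent to O(~retain_license).
The contrapositive of premise 3 (O(escrow_claim → retain_license)) is O(~retain_license → ~escrow_claim), and O(~retain_license) is already established, so O(~escrow_claim).
The contrapositive of premise 6 (O(~cease_operations → escrow_claim)) is O(~escrow_claim → cease_operations), and O(~escrow_claim) is already established, so O(cease_operations).
Premise 8, O(~stand_down → ~cease_operations), contraposes to O(cease_operations → stand_down); with O(cease_operations) we get O(stand_down).
Premise 7, O(post_bond → ~stand_down), contraposes to O(stand_down → ~post_bond); with O(stand_down) we get O(~post_bond).
So O(~post_bond) holds, i.e. post_bond is forbidden. None of the other listed options is forbidden under the premises.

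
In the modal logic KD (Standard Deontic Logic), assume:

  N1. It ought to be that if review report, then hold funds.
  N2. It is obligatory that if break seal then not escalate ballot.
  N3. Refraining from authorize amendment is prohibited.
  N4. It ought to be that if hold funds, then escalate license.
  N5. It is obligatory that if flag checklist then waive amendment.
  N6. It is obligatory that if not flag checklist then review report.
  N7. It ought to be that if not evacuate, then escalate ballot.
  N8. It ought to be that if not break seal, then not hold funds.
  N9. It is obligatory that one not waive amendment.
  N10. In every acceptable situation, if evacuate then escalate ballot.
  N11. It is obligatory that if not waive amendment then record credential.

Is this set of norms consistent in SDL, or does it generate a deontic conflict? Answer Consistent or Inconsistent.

By case analysis on ¬evacuate: premise 7 gives O(¬evacuate → escalate_ballot) and premise 10 gives O(evacuate → escalate_ballot), so O(escalate_ballot) either way.
The contrapositive of premise 2 (O(break_seal → ¬escalate_ballot)) is O(escalate_ballot → ¬break_seal), and O(escalate_ballot) is already established, so O(¬break_seal).
Applying K to premise 8 (O(¬break_seal → ¬hold_funds)) and O(¬break_seal) yields O(¬hold_funds).
Premise 1 is O(review_report → hold_funds); contrapositively O(¬hold_funds → ¬review_report). Since O(¬hold_funds) holds, K gives O(¬review_report).
Premise 6 is O(¬flag_checklist → review_report); contrapositively O(¬review_report → flag_checklist). Since O(¬review_report) holds, K gives O(flag_checklist).
Applying K to premise 5 (O(flag_checklist → waive_amendment)) and O(flag_checklist) yields O(waive_amendment).
However, premise 9 gives O(¬waive_amendment).
We now have both O(waive_amendment) and O(¬waive_amendment) — waive_amendment is simultaneously obligatory and forbidden, violating the D-axiom.

Inconsistent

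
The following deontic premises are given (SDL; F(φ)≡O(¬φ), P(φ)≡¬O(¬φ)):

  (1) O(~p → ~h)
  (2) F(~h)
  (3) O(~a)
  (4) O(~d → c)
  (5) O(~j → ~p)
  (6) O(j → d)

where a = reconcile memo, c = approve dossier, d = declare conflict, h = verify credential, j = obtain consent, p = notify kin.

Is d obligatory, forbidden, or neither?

Obligatory

Premise 2, F(~h), is equivalent to O(h).
The contrapositive of premise 1 (O(~p → ~h)) is O(h → p), and O(h) is already established, so O(p).
The contrapositive of premise 5 (O(~j → ~p)) is O(p → j), and O(p) is already established, so O(j).
With premise 6, O(j → d), the K-axiom yields O(d).
Premises 3, 4 do not contribute to this derivation.
Hence d is obligatory.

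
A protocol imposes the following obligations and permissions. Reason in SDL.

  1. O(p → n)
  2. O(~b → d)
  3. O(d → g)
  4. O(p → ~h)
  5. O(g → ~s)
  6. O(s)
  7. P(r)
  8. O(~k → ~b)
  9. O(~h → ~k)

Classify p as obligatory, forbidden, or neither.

Premise 6 states O(s) outright.
The contrapositive of premise 5 (O(g → ~s)) is O(s → ~g), and O(s) is already established, so O(~g).
Premise 3, O(d → g), contraposes to O(~g → ~d); with O(~g) we get O(~d).
Premise 2, O(~b → d), contraposes to O(~d → b); with O(~d) we get O(b).
The contrapositive of premise 8 (O(~k → ~b)) is O(b → k), and O(b) is already established, so O(k).
Premise 9, O(~h → ~k), contraposes to O(k → h); with O(k) we get O(h).
Premise 4 is O(p → ~h); contrapositively O(h → ~p). Since O(h) holds, K gives O(~p).
Premises 1, 7 do not contribute to this derivation.
Thus O(~p), which is F(p): p is forbidden.

Forbidden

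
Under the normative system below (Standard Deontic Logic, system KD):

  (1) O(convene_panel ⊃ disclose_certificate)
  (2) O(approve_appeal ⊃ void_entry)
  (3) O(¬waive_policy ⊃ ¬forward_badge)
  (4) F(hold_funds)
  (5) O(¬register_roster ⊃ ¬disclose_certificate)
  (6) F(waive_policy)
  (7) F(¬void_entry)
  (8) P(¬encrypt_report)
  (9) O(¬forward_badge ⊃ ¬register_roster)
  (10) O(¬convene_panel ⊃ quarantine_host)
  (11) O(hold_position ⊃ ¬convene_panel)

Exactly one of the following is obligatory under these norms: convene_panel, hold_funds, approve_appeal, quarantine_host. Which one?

Premise 6, F(waive_policy), is equivalent to O(¬waive_policy).
From O(¬waive_policy) and premise 3, O(¬waive_policy ⊃ ¬forward_badge), we obtain O(¬forward_badge).
From O(¬forward_badge) and premise 9, O(¬forward_badge ⊃ ¬register_roster), we obtain O(¬register_roster).
Applying K to premise 5 (O(¬register_roster ⊃ ¬disclose_certificate)) and O(¬register_roster) yields O(¬disclose_certificate).
The contrapositive of premise 1 (O(convene_panel ⊃ disclose_certificate)) is O(¬disclose_certificate ⊃ ¬convene_panel), and O(¬disclose_certificate) is already established, so O(¬convene_panel).
With premise 10, O(¬convene_panel ⊃ quarantine_host), the K-axiom yields O(quarantine_host).
So O(quarantine_host) holds — quarantine_host is obligatory. None of the other listed options is made obligatory by any chain of premises.

quarantine_host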